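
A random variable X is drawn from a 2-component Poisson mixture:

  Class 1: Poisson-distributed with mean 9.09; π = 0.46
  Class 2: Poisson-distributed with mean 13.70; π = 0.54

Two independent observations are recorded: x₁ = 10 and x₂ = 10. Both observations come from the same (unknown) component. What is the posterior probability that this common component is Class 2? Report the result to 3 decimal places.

P(component k | x) = π_k·f_k(x) / marginal(x), where marginal(x) = Σ_j π_j·f_j(x).
Since both observations come from the same component, the likelihood for component k is f_k(x₁)·f_k(x₂).
  L_1 = [0.119712] × [0.119712] = 0.014331
  L_2 = [0.0720457] × [0.0720457] = 0.00519059
Multiply by the mixture weights:
  π_1·L_1 = 0.46 × 0.014331 = 0.00659228
  π_2·L_2 = 0.54 × 0.00519059 = 0.00280292
Marginal: 0.00659228 + 0.00280292 = 0.0093952
Responsibility of Class 2: 0.00280292 / 0.0093952 ≈ 0.298

0.298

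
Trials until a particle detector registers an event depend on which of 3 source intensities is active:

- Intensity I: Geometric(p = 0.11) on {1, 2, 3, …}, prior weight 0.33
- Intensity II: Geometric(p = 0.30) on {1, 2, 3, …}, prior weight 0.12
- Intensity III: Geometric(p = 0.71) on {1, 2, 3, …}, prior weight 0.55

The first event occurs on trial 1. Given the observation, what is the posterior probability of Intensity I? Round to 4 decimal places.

0.0784

The responsibility of component k is π_k f_k(x) divided by Σ_j π_j f_j(x).
Geometric probabilities:
  L_I = 0.11·(1−0.11)^0 = 0.11·1 = 0.11
  L_II = 0.30·(1−0.30)^0 = 0.30·1 = 0.3
  L_III = 0.71·(1−0.71)^0 = 0.71·1 = 0.71
Weight by the priors:
  π_I·L_I = 0.33 × 0.11 = 0.0363
  π_II·L_II = 0.12 × 0.3 = 0.036
  π_III·L_III = 0.55 × 0.71 = 0.3905
Marginal: 0.0363 + 0.036 + 0.3905 = 0.4628
So the posterior for Intensity I is 0.0363 / 0.4628 ≈ 0.0784.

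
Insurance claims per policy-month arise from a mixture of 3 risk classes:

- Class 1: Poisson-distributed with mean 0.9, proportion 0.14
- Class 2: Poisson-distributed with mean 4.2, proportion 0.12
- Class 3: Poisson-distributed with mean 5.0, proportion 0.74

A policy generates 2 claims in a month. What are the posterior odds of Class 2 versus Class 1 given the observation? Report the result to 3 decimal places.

0.688

Since P(k|x) ∝ π_k f_k(x), the posterior odds are π_i f_i(x) / (π_j f_j(x)).
Evaluate each component's likelihood at the observed value:
  p_1 = e^(−0.9)·0.9^2/2! = 0.164661
  p_2 = e^(−4.2)·4.2^2/2! = 0.132261
  p_3 = e^(−5.0)·5.0^2/2! = 0.0842243
0.0158713 / 0.0230525 ≈ 0.688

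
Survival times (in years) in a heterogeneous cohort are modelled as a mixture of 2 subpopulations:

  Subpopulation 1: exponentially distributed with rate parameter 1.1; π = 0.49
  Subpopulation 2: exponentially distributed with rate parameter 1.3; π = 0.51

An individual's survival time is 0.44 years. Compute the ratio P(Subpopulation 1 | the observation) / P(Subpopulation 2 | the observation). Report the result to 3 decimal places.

0.888

Only the two components matter; the odds are (w_i f_i(x)) / (w_j f_j(x)).
Component likelihoods at x = 0.44 years:
  f_1 = 1.1·e^(−1.1·0.44) = 1.1·e^(−0.4840) = 0.677945
  f_2 = 1.3·e^(−1.3·0.44) = 1.3·e^(−0.5720) = 0.733714
Posterior odds = (w_1·f_1) / (w_2·f_2) = (0.49·0.677945) / (0.51·0.733714) = 0.332193 / 0.374194 ≈ 0.888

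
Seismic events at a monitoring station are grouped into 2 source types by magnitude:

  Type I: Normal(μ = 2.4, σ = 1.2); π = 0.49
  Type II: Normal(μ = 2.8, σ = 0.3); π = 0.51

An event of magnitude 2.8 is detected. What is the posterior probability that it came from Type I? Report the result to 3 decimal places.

Apply Bayes' rule: the posterior for each component is proportional to its prior times its likelihood at x.
Normal densities:
  f_I = (1/(1.2·√(2π)))·exp(−(2.8−2.4)²/(2·1.2²)) = 0.332452·exp(-0.05556) = 0.314486
  f_II = (1/(0.3·√(2π)))·exp(−(2.8−2.8)²/(2·0.3²)) = 1.329808·exp(-0.00000) = 1.32981
Weight by the priors:
  P(Z=I)·f_I = 0.49 × 0.314486 = 0.154098
  P(Z=II)·f_II = 0.51 × 1.32981 = 0.678202
Evidence: 0.154098 + 0.678202 = 0.8323
P(Type I | the observation) ≈ 0.185

0.185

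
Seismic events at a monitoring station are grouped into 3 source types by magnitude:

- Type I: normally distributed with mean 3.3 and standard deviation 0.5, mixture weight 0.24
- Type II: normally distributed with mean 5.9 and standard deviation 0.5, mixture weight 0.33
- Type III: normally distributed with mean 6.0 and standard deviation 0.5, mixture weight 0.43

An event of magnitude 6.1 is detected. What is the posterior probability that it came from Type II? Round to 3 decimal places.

0.420

Apply Bayes' rule: the posterior for each component is proportional to its prior times its likelihood at x.
Normal densities:
  L_I = 1.23652e-07
  L_II = 0.73654
  L_III = 0.782085
Unnormalised posteriors:
  w_I·L_I = 0.24 × 1.23652e-07 = 2.96766e-08
  w_II·L_II = 0.33 × 0.73654 = 0.243058
  w_III·L_III = 0.43 × 0.782085 = 0.336297
Evidence: 2.96766e-08 + 0.243058 + 0.336297 = 0.579355
P(Type II | x) ≈ 0.420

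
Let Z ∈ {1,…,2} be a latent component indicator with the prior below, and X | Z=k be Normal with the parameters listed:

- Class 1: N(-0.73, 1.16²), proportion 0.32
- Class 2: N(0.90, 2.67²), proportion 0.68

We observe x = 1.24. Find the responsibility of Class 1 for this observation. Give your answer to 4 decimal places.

The responsibility of component k is w_k f_k(x) divided by Σ_j w_j f_j(x).
Normal densities:
  p_1 = (1/(1.16·√(2π)))·exp(−(1.24−-0.73)²/(2·1.16²)) = 0.343916·exp(-1.44207) = 0.0813147
  p_2 = (1/(2.67·√(2π)))·exp(−(1.24−0.90)²/(2·2.67²)) = 0.149417·exp(-0.00811) = 0.14821
Multiply by the mixture weights:
  w_1·p_1 = 0.32 × 0.0813147 = 0.0260207
  w_2·p_2 = 0.68 × 0.14821 = 0.100783
Evidence: 0.0260207 + 0.100783 = 0.126804
P(Class 1 | data) ≈ 0.2052

0.2052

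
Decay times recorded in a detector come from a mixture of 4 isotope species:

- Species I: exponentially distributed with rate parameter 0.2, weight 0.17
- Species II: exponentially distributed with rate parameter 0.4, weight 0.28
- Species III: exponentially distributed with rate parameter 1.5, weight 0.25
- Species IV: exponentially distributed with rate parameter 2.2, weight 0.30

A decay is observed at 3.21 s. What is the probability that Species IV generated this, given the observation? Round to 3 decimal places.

By Bayes' theorem, P(k | x) = π_k f_k(x) / Σ_j π_j f_j(x).
Evaluate each component's likelihood at the observed value:
  f_I = 0.105248
  f_II = 0.110771
  f_III = 0.0121608
  f_IV = 0.00188554
Unnormalised posteriors:
  π_I·f_I = 0.17 × 0.105248 = 0.0178921
  π_II·f_II = 0.28 × 0.110771 = 0.0310159
  π_III·f_III = 0.25 × 0.0121608 = 0.00304021
  π_IV·f_IV = 0.30 × 0.00188554 = 0.000565661
Evidence: 0.0178921 + 0.0310159 + 0.00304021 + 0.000565661 = 0.0525139
P(Species IV | the observation) ≈ 0.011

0.011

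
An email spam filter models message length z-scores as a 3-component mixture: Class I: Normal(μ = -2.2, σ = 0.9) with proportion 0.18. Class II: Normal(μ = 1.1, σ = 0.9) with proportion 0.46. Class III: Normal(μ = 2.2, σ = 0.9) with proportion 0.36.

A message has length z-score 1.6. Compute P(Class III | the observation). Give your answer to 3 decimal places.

By Bayes' theorem, P(k | x) = P(Z=k) f_k(x) / Σ_j P(Z=j) f_j(x).
Normal densities:
  L_I = 5.96415e-05
  L_II = 0.37988
  L_III = 0.354942
Multiply by the mixture weights:
  P(Z=I)·L_I = 0.18 × 5.96415e-05 = 1.07355e-05
  P(Z=II)·L_II = 0.46 × 0.37988 = 0.174745
  P(Z=III)·L_III = 0.36 × 0.354942 = 0.127779
Denominator: 1.07355e-05 + 0.174745 + 0.127779 = 0.302535
Responsibility of Class III: 0.127779 / 0.302535 ≈ 0.422

0.422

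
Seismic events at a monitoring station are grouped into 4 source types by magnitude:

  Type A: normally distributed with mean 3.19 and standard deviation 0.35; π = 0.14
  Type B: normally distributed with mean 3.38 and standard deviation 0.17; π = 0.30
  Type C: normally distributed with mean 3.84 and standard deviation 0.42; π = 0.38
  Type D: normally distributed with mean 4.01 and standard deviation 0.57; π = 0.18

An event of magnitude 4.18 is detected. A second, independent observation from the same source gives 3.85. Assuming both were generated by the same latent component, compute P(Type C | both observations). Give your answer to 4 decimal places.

0.7516

Posterior ∝ prior × likelihood, so P(k | x) ∝ π_k f_k(x); normalise over all components.
Since both observations come from the same component, the likelihood for component k is f_k(x₁)·f_k(x₂).
  f_A = [(1/(0.35·√(2π)))·exp(−(4.18−3.19)²/(2·0.35²)) = 1.139835·exp(-4.00041) = 0.0208683] × [0.192612] = 0.00401949
  f_B = [(1/(0.17·√(2π)))·exp(−(4.18−3.38)²/(2·0.17²)) = 2.346719·exp(-11.07266) = 3.64472e-05] × [0.0513659] = 1.87214e-06
  f_C = [(1/(0.42·√(2π)))·exp(−(4.18−3.84)²/(2·0.42²)) = 0.949863·exp(-0.32766) = 0.684476] × [0.949593] = 0.649973
  f_D = [(1/(0.57·√(2π)))·exp(−(4.18−4.01)²/(2·0.57²)) = 0.699899·exp(-0.04448) = 0.669453] × [0.672861] = 0.450449
Weight by the priors:
  π_A·f_A = 0.14 × 0.00401949 = 0.000562729
  π_B·f_B = 0.30 × 1.87214e-06 = 5.61643e-07
  π_C·f_C = 0.38 × 0.649973 = 0.24699
  π_D·f_D = 0.18 × 0.450449 = 0.0810808
Evidence: 0.000562729 + 5.61643e-07 + 0.24699 + 0.0810808 = 0.328634
So the posterior for Type C is 0.24699 / 0.328634 ≈ 0.7516.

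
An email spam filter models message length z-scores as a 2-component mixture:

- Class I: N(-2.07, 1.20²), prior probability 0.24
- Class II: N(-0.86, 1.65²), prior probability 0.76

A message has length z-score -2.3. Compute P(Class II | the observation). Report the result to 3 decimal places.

0.616

Apply Bayes' rule: the posterior for each component is proportional to its prior times its likelihood at x.
Evaluate each component's likelihood at the observed value:
  f_I = (1/(1.20·√(2π)))·exp(−(-2.3−-2.07)²/(2·1.20²)) = 0.332452·exp(-0.01837) = 0.326401
  f_II = (1/(1.65·√(2π)))·exp(−(-2.3−-0.86)²/(2·1.65²)) = 0.241783·exp(-0.38083) = 0.16521
Multiply by the mixture weights:
  π_I·f_I = 0.24 × 0.326401 = 0.0783363
  π_II·f_II = 0.76 × 0.16521 = 0.125559
Sum: 0.0783363 + 0.125559 = 0.203896
So the posterior for Class II is 0.125559 / 0.203896 ≈ 0.616.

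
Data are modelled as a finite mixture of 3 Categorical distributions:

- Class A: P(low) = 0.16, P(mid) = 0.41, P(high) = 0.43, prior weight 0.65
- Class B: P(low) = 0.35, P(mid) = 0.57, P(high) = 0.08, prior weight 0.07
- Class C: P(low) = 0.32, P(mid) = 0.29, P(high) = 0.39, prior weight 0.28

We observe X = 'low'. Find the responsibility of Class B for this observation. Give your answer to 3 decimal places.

P(component k | x) = w_k·f_k(x) / marginal(x), where marginal(x) = Σ_j w_j·f_j(x).
Component likelihoods at x = 'low':
  L_A = P(low | comp) = 0.16
  L_B = P(low | comp) = 0.35
  L_C = P(low | comp) = 0.32
Prior × likelihood for each component:
  w_A·L_A = 0.65 × 0.16 = 0.104
  w_B·L_B = 0.07 × 0.35 = 0.0245
  w_C·L_C = 0.28 × 0.32 = 0.0896
Denominator: 0.104 + 0.0245 + 0.0896 = 0.2181
P(Class B | the observation) ≈ 0.112

0.112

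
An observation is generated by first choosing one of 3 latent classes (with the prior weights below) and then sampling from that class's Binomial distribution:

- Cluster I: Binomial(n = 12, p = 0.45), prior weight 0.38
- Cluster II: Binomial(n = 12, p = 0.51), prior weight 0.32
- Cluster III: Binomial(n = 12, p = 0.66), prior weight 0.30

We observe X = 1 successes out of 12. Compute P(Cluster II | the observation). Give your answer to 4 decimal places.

Posterior ∝ prior × likelihood, so P(k | x) ∝ P(Z=k) f_k(x); normalise over all components.
Evaluate each component's likelihood at the observed value:
  f_I = 0.00752287
  f_II = 0.00239281
  f_III = 5.55896e-05
Multiply by the mixture weights:
  P(Z=I)·f_I = 0.38 × 0.00752287 = 0.00285869
  P(Z=II)·f_II = 0.32 × 0.00239281 = 0.000765699
  P(Z=III)·f_III = 0.30 × 5.55896e-05 = 1.66769e-05
Sum: 0.00285869 + 0.000765699 + 1.66769e-05 = 0.00364107
So the posterior for Cluster II is 0.000765699 / 0.00364107 ≈ 0.2103.

0.2103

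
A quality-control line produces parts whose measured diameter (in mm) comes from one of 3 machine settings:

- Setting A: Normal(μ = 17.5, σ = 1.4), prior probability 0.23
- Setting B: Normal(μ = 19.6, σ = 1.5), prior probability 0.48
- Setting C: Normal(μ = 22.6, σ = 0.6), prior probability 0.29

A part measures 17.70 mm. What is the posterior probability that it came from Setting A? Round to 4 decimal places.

0.5313

P(component k | x) = π_k·f_k(x) / marginal(x), where marginal(x) = Σ_j π_j·f_j(x).
Component likelihoods at x = 17.70 mm:
  L_A = (1/(1.4·√(2π)))·exp(−(17.70−17.5)²/(2·1.4²)) = 0.284959·exp(-0.01020) = 0.282066
  L_B = (1/(1.5·√(2π)))·exp(−(17.70−19.6)²/(2·1.5²)) = 0.265962·exp(-0.80222) = 0.119239
  L_C = (1/(0.6·√(2π)))·exp(−(17.70−22.6)²/(2·0.6²)) = 0.664904·exp(-33.34722) = 2.18899e-15
Weight by the priors:
  π_A·L_A = 0.23 × 0.282066 = 0.0648751
  π_B·L_B = 0.48 × 0.119239 = 0.0572347
  π_C·L_C = 0.29 × 2.18899e-15 = 6.34808e-16
Normaliser: 0.0648751 + 0.0572347 + 6.34808e-16 = 0.12211
Responsibility of Setting A: 0.0648751 / 0.12211 ≈ 0.5313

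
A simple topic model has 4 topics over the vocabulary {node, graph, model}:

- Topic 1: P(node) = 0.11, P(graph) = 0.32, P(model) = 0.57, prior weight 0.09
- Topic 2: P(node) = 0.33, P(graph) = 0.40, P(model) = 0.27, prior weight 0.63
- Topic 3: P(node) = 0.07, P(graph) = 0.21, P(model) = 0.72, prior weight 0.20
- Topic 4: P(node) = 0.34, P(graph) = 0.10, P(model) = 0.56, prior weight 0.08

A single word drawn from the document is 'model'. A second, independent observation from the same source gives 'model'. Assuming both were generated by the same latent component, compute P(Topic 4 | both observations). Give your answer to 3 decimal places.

By Bayes' theorem, P(k | x) = π_k f_k(x) / Σ_j π_j f_j(x).
Since both observations come from the same component, the likelihood for component k is f_k(x₁)·f_k(x₂).
  p_1 = [P(model | comp) = 0.57] × [0.57] = 0.3249
  p_2 = [P(model | comp) = 0.27] × [0.27] = 0.0729
  p_3 = [P(model | comp) = 0.72] × [0.72] = 0.5184
  p_4 = [P(model | comp) = 0.56] × [0.56] = 0.3136
Multiply by the mixture weights:
  π_1·p_1 = 0.09 × 0.3249 = 0.029241
  π_2·p_2 = 0.63 × 0.0729 = 0.045927
  π_3·p_3 = 0.20 × 0.5184 = 0.10368
  π_4·p_4 = 0.08 × 0.3136 = 0.025088
Evidence: 0.029241 + 0.045927 + 0.10368 + 0.025088 = 0.203936
P(Topic 4 | x₁,x₂) ≈ 0.123

0.123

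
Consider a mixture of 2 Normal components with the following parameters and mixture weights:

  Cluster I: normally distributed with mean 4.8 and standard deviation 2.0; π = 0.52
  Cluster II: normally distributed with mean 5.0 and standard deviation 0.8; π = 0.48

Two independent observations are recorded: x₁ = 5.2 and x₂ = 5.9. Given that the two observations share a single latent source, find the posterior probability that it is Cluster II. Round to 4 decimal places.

By Bayes' theorem, P(k | x) = w_k f_k(x) / Σ_j w_j f_j(x).
Since both observations come from the same component, the likelihood for component k is f_k(x₁)·f_k(x₂).
  L_I = [0.195521] × [0.171472] = 0.0335264
  L_II = [0.483335] × [0.264846] = 0.128009
Weight by the priors:
  w_I·L_I = 0.52 × 0.0335264 = 0.0174337
  w_II·L_II = 0.48 × 0.128009 = 0.0614445
Normaliser: 0.0174337 + 0.0614445 = 0.0788782
P(Cluster II | data) = 0.0614445 / 0.0788782 ≈ 0.7790

0.7790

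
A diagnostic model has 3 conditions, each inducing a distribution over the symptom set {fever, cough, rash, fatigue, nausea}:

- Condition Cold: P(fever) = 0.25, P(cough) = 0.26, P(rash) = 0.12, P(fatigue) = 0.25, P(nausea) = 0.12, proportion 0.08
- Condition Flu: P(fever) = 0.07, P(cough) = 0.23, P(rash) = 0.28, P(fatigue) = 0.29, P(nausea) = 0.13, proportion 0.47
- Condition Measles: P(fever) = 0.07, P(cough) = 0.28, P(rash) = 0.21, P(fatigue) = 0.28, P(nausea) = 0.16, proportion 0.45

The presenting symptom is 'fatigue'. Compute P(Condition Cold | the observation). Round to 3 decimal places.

P(component k | x) = π_k·f_k(x) / marginal(x), where marginal(x) = Σ_j π_j·f_j(x).
Component likelihoods at x = 'fatigue':
  f_Cold = 0.25
  f_Flu = 0.29
  f_Measles = 0.28
Unnormalised posteriors:
  π_Cold·f_Cold = 0.08 × 0.25 = 0.02
  π_Flu·f_Flu = 0.47 × 0.29 = 0.1363
  π_Measles·f_Measles = 0.45 × 0.28 = 0.126
Evidence: 0.02 + 0.1363 + 0.126 = 0.2823
Responsibility of Condition Cold: 0.02 / 0.2823 ≈ 0.071

0.071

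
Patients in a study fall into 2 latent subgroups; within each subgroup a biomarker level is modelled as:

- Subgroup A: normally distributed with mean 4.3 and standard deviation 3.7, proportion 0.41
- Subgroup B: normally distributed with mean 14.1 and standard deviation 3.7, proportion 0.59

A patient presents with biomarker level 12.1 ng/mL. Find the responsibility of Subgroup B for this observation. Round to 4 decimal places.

The responsibility of component k is π_k f_k(x) divided by Σ_j π_j f_j(x).
Component likelihoods at x = 12.1 ng/mL:
  p_A = (1/(3.7·√(2π)))·exp(−(12.1−4.3)²/(2·3.7²)) = 0.107822·exp(-2.22206) = 0.0116864
  p_B = (1/(3.7·√(2π)))·exp(−(12.1−14.1)²/(2·3.7²)) = 0.107822·exp(-0.14609) = 0.0931668
Unnormalised posteriors:
  π_A·p_A = 0.41 × 0.0116864 = 0.00479142
  π_B·p_B = 0.59 × 0.0931668 = 0.0549684
Evidence: 0.00479142 + 0.0549684 = 0.0597599
P(Subgroup B | x) ≈ 0.9198

0.9198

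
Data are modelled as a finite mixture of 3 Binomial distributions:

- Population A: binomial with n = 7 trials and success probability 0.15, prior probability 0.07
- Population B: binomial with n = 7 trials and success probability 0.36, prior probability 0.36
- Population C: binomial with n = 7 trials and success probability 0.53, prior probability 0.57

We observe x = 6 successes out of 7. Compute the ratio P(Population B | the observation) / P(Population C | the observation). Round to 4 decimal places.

0.0845

Since P(k|x) ∝ π_k f_k(x), the posterior odds are π_i f_i(x) / (π_j f_j(x)).
Binomial probabilities:
  p_A = C(7,6)·0.15^6·0.85^1 = 7·1.13906e-05·0.85 = 6.77742e-05
  p_B = C(7,6)·0.36^6·0.64^1 = 7·0.00217678·0.64 = 0.00975198
  p_C = C(7,6)·0.53^6·0.47^1 = 7·0.0221644·0.47 = 0.0729207
0.00351071 / 0.0415648 ≈ 0.0845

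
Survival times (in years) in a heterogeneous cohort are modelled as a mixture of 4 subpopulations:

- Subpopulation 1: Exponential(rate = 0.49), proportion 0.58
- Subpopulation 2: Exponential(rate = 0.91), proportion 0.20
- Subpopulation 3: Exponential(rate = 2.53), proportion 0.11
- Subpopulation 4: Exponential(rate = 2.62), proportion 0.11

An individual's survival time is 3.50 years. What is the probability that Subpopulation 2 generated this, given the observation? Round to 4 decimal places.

0.1282

By Bayes' theorem, P(k | x) = w_k f_k(x) / Σ_j w_j f_j(x).
Component likelihoods at x = 3.50 years:
  p_1 = 0.49·e^(−0.49·3.50) = 0.49·e^(−1.7150) = 0.0881822
  p_2 = 0.91·e^(−0.91·3.50) = 0.91·e^(−3.1850) = 0.0376542
  p_3 = 2.53·e^(−2.53·3.50) = 2.53·e^(−8.8550) = 0.000360947
  p_4 = 2.62·e^(−2.62·3.50) = 2.62·e^(−9.1700) = 0.000272785
Multiply by the mixture weights:
  w_1·p_1 = 0.58 × 0.0881822 = 0.0511457
  w_2·p_2 = 0.20 × 0.0376542 = 0.00753084
  w_3·p_3 = 0.11 × 0.000360947 = 3.97041e-05
  w_4·p_4 = 0.11 × 0.000272785 = 3.00064e-05
Sum: 0.0511457 + 0.00753084 + 3.97041e-05 + 3.00064e-05 = 0.0587462
P(Subpopulation 2 | x) = 0.00753084 / 0.0587462 ≈ 0.1282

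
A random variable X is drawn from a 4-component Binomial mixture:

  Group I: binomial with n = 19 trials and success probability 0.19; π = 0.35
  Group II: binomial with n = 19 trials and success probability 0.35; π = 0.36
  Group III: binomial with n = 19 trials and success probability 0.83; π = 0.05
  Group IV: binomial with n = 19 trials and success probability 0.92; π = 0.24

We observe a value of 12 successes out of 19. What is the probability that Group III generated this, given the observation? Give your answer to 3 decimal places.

By Bayes' theorem, P(k | x) = π_k f_k(x) / Σ_j π_j f_j(x).
Evaluate each component's likelihood at the observed value:
  L_I = 2.55132e-05
  L_II = 0.00834713
  L_III = 0.0221007
  L_IV = 0.000388518
Multiply by the mixture weights:
  π_I·L_I = 0.35 × 2.55132e-05 = 8.92963e-06
  π_II·L_II = 0.36 × 0.00834713 = 0.00300497
  π_III·L_III = 0.05 × 0.0221007 = 0.00110504
  π_IV·L_IV = 0.24 × 0.000388518 = 9.32443e-05
Evidence: 8.92963e-06 + 0.00300497 + 0.00110504 + 9.32443e-05 = 0.00421218
So the posterior for Group III is 0.00110504 / 0.00421218 ≈ 0.262.

0.262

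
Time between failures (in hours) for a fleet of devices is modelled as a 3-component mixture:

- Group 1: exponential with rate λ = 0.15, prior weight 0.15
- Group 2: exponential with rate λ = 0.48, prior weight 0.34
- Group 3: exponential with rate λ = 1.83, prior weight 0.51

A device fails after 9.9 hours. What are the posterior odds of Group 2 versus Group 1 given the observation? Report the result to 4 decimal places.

0.2765

Only the two components matter; the odds are (π_i f_i(x)) / (π_j f_j(x)).
Exponential densities:
  L_1 = 0.0339754
  L_2 = 0.00414452
  L_3 = 2.47935e-08
Posterior odds = (π_2·L_2) / (π_1·L_1) = (0.34·0.00414452) / (0.15·0.0339754) = 0.00140914 / 0.0050963 ≈ 0.2765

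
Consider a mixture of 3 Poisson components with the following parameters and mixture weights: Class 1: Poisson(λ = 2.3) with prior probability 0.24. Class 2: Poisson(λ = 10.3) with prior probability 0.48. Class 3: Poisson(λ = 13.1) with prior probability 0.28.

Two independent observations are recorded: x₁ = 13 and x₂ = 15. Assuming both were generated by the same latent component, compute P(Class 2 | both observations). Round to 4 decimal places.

0.3557

Posterior ∝ prior × likelihood, so P(k | x) ∝ P(Z=k) f_k(x); normalise over all components.
Since both observations come from the same component, the likelihood for component k is f_k(x₁)·f_k(x₂).
  L_1 = [e^(−2.3)·2.3^13/13! = 8.11529e-07] × [2.04428e-08] = 1.65899e-14
  L_2 = [e^(−10.3)·10.3^13/13! = 0.0793178] × [0.0400706] = 0.00317831
  L_3 = [e^(−13.1)·13.1^13/13! = 0.109898] × [0.0898074] = 0.00986963
Unnormalised posteriors:
  P(Z=1)·L_1 = 0.24 × 1.65899e-14 = 3.98159e-15
  P(Z=2)·L_2 = 0.48 × 0.00317831 = 0.00152559
  P(Z=3)·L_3 = 0.28 × 0.00986963 = 0.0027635
Normaliser: 3.98159e-15 + 0.00152559 + 0.0027635 = 0.00428908
Responsibility of Class 2: 0.00152559 / 0.00428908 ≈ 0.3557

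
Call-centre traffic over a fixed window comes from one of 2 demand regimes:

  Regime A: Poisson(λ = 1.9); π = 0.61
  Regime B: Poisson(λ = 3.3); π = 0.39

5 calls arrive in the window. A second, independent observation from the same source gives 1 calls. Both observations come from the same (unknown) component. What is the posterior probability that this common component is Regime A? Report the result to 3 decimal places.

Posterior ∝ prior × likelihood, so P(k | x) ∝ π_k f_k(x); normalise over all components.
Since both observations come from the same component, the likelihood for component k is f_k(x₁)·f_k(x₂).
  p_A = [e^(−1.9)·1.9^5/5! = 0.0308622] × [0.28418] = 0.00877044
  p_B = [e^(−3.3)·3.3^5/5! = 0.120286] × [0.121714] = 0.0146406
Weight by the priors:
  π_A·p_A = 0.61 × 0.00877044 = 0.00534997
  π_B·p_B = 0.39 × 0.0146406 = 0.00570983
Evidence: 0.00534997 + 0.00570983 = 0.0110598
P(Regime A | x) ≈ 0.484

0.484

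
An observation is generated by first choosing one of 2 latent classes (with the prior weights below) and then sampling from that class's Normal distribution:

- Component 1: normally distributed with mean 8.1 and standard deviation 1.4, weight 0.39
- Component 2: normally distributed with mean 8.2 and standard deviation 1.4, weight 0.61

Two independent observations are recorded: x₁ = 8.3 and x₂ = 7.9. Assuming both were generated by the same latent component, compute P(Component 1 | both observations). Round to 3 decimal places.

The responsibility of component k is P(Z=k) f_k(x) divided by Σ_j P(Z=j) f_j(x).
Since both observations come from the same component, the likelihood for component k is f_k(x₁)·f_k(x₂).
  L_1 = [0.282066] × [0.282066] = 0.0795611
  L_2 = [0.284233] × [0.278491] = 0.0791562
Prior × likelihood for each component:
  P(Z=1)·L_1 = 0.39 × 0.0795611 = 0.0310288
  P(Z=2)·L_2 = 0.61 × 0.0791562 = 0.0482853
Normaliser: 0.0310288 + 0.0482853 = 0.0793141
P(Component 1 | x₁,x₂) = 0.0310288 / 0.0793141 ≈ 0.391

0.391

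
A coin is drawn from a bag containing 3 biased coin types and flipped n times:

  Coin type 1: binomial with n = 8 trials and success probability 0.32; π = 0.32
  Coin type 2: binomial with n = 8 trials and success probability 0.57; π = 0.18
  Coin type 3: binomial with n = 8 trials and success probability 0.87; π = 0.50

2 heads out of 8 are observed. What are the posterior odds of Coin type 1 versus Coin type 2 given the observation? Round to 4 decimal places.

8.7634

Posterior odds = (π_i f_i(x)) / (π_j f_j(x)); the normalising sum cancels.
Binomial probabilities:
  L_1 = 0.283473
  L_2 = 0.0575067
  L_3 = 0.000102296
0.0907113 / 0.0103512 ≈ 8.7634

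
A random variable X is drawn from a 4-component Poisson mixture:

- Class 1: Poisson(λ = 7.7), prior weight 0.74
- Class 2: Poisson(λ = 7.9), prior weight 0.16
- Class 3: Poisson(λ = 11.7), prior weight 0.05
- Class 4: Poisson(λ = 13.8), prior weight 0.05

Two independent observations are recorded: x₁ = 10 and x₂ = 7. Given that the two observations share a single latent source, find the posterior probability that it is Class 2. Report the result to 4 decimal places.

By Bayes' theorem, P(k | x) = w_k f_k(x) / Σ_j w_j f_j(x).
Since both observations come from the same component, the likelihood for component k is f_k(x₁)·f_k(x₂).
  p_1 = [e^(−7.7)·7.7^10/10! = 0.0914275] × [0.144191] = 0.013183
  p_2 = [e^(−7.9)·7.9^10/10! = 0.0967345] × [0.141264] = 0.0136651
  p_3 = [e^(−11.7)·11.7^10/10! = 0.109863] × [0.0493884] = 0.00542594
  p_4 = [e^(−13.8)·13.8^10/10! = 0.0701074] × [0.019207] = 0.00134655
Weight by the priors:
  w_1·p_1 = 0.74 × 0.013183 = 0.00975541
  w_2·p_2 = 0.16 × 0.0136651 = 0.00218642
  w_3·p_3 = 0.05 × 0.00542594 = 0.000271297
  w_4·p_4 = 0.05 × 0.00134655 = 6.73276e-05
Denominator: 0.00975541 + 0.00218642 + 0.000271297 + 6.73276e-05 = 0.0122805
So the posterior for Class 2 is 0.00218642 / 0.0122805 ≈ 0.1780.

0.1780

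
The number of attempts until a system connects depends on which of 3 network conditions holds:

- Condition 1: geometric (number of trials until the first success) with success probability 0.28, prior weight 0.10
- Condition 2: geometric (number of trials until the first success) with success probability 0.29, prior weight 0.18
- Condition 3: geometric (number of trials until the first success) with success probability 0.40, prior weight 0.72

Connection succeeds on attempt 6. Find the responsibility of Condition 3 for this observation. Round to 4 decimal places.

0.6015

The responsibility of component k is π_k f_k(x) divided by Σ_j π_j f_j(x).
Evaluate each component's likelihood at the observed value:
  L_1 = 0.0541777
  L_2 = 0.0523227
  L_3 = 0.031104
Multiply by the mixture weights:
  π_1·L_1 = 0.10 × 0.0541777 = 0.00541777
  π_2·L_2 = 0.18 × 0.0523227 = 0.00941808
  π_3·L_3 = 0.72 × 0.031104 = 0.0223949
Sum: 0.00541777 + 0.00941808 + 0.0223949 = 0.0372307
P(Condition 3 | 6) = 0.0223949 / 0.0372307 ≈ 0.6015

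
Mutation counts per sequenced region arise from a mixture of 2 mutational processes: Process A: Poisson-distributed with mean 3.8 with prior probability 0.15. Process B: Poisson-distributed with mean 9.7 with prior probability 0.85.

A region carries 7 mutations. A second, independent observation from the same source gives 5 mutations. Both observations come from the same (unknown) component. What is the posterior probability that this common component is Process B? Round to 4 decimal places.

P(component k | x) = π_k·f_k(x) / marginal(x), where marginal(x) = Σ_j π_j·f_j(x).
Since both observations come from the same component, the likelihood for component k is f_k(x₁)·f_k(x₂).
  L_A = [0.050785] × [0.147713] = 0.00750159
  L_B = [0.0982461] × [0.0438552] = 0.0043086
Prior × likelihood for each component:
  π_A·L_A = 0.15 × 0.00750159 = 0.00112524
  π_B·L_B = 0.85 × 0.0043086 = 0.00366231
Marginal: 0.00112524 + 0.00366231 = 0.00478755
Responsibility of Process B: 0.00366231 / 0.00478755 ≈ 0.7650

0.7650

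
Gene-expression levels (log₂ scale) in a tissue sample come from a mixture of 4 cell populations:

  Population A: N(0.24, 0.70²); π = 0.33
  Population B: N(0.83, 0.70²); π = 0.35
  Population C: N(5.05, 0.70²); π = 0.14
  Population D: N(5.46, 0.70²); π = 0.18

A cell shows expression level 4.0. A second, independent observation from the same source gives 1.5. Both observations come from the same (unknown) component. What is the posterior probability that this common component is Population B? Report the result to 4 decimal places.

0.9804

By Bayes' theorem, P(k | x) = P(Z=k) f_k(x) / Σ_j P(Z=j) f_j(x).
Since both observations come from the same component, the likelihood for component k is f_k(x₁)·f_k(x₂).
  L_A = [(1/(0.70·√(2π)))·exp(−(4.0−0.24)²/(2·0.70²)) = 0.569918·exp(-14.42612) = 3.09476e-07] × [0.112786] = 3.49045e-08
  L_B = [(1/(0.70·√(2π)))·exp(−(4.0−0.83)²/(2·0.70²)) = 0.569918·exp(-10.25398) = 2.00708e-05] × [0.360478] = 7.23509e-06
  L_C = [(1/(0.70·√(2π)))·exp(−(4.0−5.05)²/(2·0.70²)) = 0.569918·exp(-1.12500) = 0.185025] × [1.48224e-06] = 2.74251e-07
  L_D = [(1/(0.70·√(2π)))·exp(−(4.0−5.46)²/(2·0.70²)) = 0.569918·exp(-2.17510) = 0.0647407] × [6.40311e-08] = 4.14542e-09
Unnormalised posteriors:
  P(Z=A)·L_A = 0.33 × 3.49045e-08 = 1.15185e-08
  P(Z=B)·L_B = 0.35 × 7.23509e-06 = 2.53228e-06
  P(Z=C)·L_C = 0.14 × 2.74251e-07 = 3.83952e-08
  P(Z=D)·L_D = 0.18 × 4.14542e-09 = 7.46175e-10
Marginal: 1.15185e-08 + 2.53228e-06 + 3.83952e-08 + 7.46175e-10 = 2.58294e-06
So the posterior for Population B is 2.53228e-06 / 2.58294e-06 ≈ 0.9804.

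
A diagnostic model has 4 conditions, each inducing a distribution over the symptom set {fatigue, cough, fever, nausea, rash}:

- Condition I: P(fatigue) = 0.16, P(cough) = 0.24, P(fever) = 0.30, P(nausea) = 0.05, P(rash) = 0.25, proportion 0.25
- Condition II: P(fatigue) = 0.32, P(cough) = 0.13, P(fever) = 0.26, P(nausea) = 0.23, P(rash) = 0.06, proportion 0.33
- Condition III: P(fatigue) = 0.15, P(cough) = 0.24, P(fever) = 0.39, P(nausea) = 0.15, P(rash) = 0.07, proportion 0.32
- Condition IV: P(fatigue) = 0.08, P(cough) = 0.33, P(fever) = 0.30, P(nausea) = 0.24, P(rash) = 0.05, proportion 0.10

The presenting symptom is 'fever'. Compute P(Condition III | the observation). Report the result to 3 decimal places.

By Bayes' theorem, P(k | x) = w_k f_k(x) / Σ_j w_j f_j(x).
Component likelihoods at x = 'fever':
  p_I = 0.3
  p_II = 0.26
  p_III = 0.39
  p_IV = 0.3
Multiply by the mixture weights:
  w_I·p_I = 0.25 × 0.3 = 0.075
  w_II·p_II = 0.33 × 0.26 = 0.0858
  w_III·p_III = 0.32 × 0.39 = 0.1248
  w_IV·p_IV = 0.10 × 0.3 = 0.03
Sum: 0.075 + 0.0858 + 0.1248 + 0.03 = 0.3156
P(Condition III | the observation) = 0.1248 / 0.3156 ≈ 0.395

0.395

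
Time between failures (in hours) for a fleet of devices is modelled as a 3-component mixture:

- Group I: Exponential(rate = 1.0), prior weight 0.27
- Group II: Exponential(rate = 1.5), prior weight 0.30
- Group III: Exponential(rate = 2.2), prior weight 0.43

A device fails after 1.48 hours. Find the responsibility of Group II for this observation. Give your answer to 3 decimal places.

P(component k | x) = P(Z=k)·f_k(x) / marginal(x), where marginal(x) = Σ_j P(Z=j)·f_j(x).
Evaluate each component's likelihood at the observed value:
  p_I = 1.0·e^(−1.0·1.48) = 1.0·e^(−1.4800) = 0.227638
  p_II = 1.5·e^(−1.5·1.48) = 1.5·e^(−2.2200) = 0.162914
  p_III = 2.2·e^(−2.2·1.48) = 2.2·e^(−3.2560) = 0.084793
Unnormalised posteriors:
  P(Z=I)·p_I = 0.27 × 0.227638 = 0.0614622
  P(Z=II)·p_II = 0.30 × 0.162914 = 0.0488741
  P(Z=III)·p_III = 0.43 × 0.084793 = 0.036461
Normaliser: 0.0614622 + 0.0488741 + 0.036461 = 0.146797
P(Group II | 1.48 hours) ≈ 0.333

0.333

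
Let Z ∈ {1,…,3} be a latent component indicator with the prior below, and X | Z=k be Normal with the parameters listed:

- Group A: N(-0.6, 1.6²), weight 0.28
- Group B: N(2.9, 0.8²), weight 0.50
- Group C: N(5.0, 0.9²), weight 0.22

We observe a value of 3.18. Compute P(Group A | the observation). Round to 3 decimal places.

By Bayes' theorem, P(k | x) = w_k f_k(x) / Σ_j w_j f_j(x).
Evaluate each component's likelihood at the observed value:
  L_A = 0.0153039
  L_B = 0.46905
  L_C = 0.057368
Multiply by the mixture weights:
  w_A·L_A = 0.28 × 0.0153039 = 0.0042851
  w_B·L_B = 0.50 × 0.46905 = 0.234525
  w_C·L_C = 0.22 × 0.057368 = 0.012621
Evidence: 0.0042851 + 0.234525 + 0.012621 = 0.251431
So the posterior for Group A is 0.0042851 / 0.251431 ≈ 0.017.

0.017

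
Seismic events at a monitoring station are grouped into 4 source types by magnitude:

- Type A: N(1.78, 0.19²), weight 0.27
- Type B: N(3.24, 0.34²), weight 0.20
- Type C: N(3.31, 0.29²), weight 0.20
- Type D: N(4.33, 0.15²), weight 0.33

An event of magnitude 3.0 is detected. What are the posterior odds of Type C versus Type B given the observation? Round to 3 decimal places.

Only the two components matter; the odds are (π_i f_i(x)) / (π_j f_j(x)).
Normal densities:
  L_A = (1/(0.19·√(2π)))·exp(−(3.0−1.78)²/(2·0.19²)) = 2.099696·exp(-20.61496) = 2.33988e-09
  L_B = (1/(0.34·√(2π)))·exp(−(3.0−3.24)²/(2·0.34²)) = 1.173360·exp(-0.24913) = 0.914604
  L_C = (1/(0.29·√(2π)))·exp(−(3.0−3.31)²/(2·0.29²)) = 1.375663·exp(-0.57134) = 0.776928
  L_D = (1/(0.15·√(2π)))·exp(−(3.0−4.33)²/(2·0.15²)) = 2.659615·exp(-39.30889) = 2.2552e-17
Odds = (0.20/0.20) × (0.776928/0.914604) = 1 × 0.849469 ≈ 0.849

0.849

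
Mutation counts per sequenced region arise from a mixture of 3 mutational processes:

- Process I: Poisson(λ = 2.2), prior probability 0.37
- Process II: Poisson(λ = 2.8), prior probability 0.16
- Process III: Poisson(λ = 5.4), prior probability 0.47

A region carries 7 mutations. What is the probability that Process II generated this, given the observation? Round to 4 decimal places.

0.0427

Posterior ∝ prior × likelihood, so P(k | x) ∝ P(Z=k) f_k(x); normalise over all components.
Evaluate each component's likelihood at the observed value:
  p_I = e^(−2.2)·2.2^7/7! = 0.00548378
  p_II = e^(−2.8)·2.8^7/7! = 0.0162799
  p_III = e^(−5.4)·5.4^7/7! = 0.119987
Multiply by the mixture weights:
  P(Z=I)·p_I = 0.37 × 0.00548378 = 0.002029
  P(Z=II)·p_II = 0.16 × 0.0162799 = 0.00260478
  P(Z=III)·p_III = 0.47 × 0.119987 = 0.0563941
Sum: 0.002029 + 0.00260478 + 0.0563941 = 0.0610279
Responsibility of Process II: 0.00260478 / 0.0610279 ≈ 0.0427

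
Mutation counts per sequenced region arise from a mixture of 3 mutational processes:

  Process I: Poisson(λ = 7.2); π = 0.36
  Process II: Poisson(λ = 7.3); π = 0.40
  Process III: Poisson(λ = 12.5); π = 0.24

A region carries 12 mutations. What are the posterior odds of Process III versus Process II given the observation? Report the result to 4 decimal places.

2.1031

Posterior odds = (π_i f_i(x)) / (π_j f_j(x)); the normalising sum cancels.
Component likelihoods at x = 12 mutations:
  f_I = e^(−7.2)·7.2^12/12! = 0.0302505
  f_II = e^(−7.3)·7.3^12/12! = 0.0322989
  f_III = e^(−12.5)·12.5^12/12! = 0.113215
Odds = (0.24/0.40) × (0.113215/0.0322989) = 0.6 × 3.50521 ≈ 2.1031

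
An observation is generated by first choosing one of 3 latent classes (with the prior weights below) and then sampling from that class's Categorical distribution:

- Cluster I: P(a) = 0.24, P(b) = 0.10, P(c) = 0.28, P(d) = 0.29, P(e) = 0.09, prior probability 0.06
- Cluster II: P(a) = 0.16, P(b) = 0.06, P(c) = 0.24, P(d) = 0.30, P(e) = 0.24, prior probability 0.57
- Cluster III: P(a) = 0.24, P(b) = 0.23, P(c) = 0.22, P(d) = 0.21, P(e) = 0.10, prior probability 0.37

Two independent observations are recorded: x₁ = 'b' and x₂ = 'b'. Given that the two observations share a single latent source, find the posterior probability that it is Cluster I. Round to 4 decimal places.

P(component k | x) = π_k·f_k(x) / marginal(x), where marginal(x) = Σ_j π_j·f_j(x).
Since both observations come from the same component, the likelihood for component k is f_k(x₁)·f_k(x₂).
  L_I = [P(b | comp) = 0.10] × [0.1] = 0.01
  L_II = [P(b | comp) = 0.06] × [0.06] = 0.0036
  L_III = [P(b | comp) = 0.23] × [0.23] = 0.0529
Unnormalised posteriors:
  π_I·L_I = 0.06 × 0.01 = 0.0006
  π_II·L_II = 0.57 × 0.0036 = 0.002052
  π_III·L_III = 0.37 × 0.0529 = 0.019573
Normaliser: 0.0006 + 0.002052 + 0.019573 = 0.022225
P(Cluster I | x₁, x₂) ≈ 0.0270

0.0270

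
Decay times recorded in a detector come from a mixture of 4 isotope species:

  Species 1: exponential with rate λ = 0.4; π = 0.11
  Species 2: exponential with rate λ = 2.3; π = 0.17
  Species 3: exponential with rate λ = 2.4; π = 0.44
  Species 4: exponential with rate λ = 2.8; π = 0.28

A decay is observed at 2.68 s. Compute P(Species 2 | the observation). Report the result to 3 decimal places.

0.046

Posterior ∝ prior × likelihood, so P(k | x) ∝ P(Z=k) f_k(x); normalise over all components.
Exponential densities:
  f_1 = 0.4·e^(−0.4·2.68) = 0.4·e^(−1.0720) = 0.136929
  f_2 = 2.3·e^(−2.3·2.68) = 2.3·e^(−6.1640) = 0.00483879
  f_3 = 2.4·e^(−2.4·2.68) = 2.4·e^(−6.4320) = 0.00386215
  f_4 = 2.8·e^(−2.8·2.68) = 2.8·e^(−7.5040) = 0.00154245
Unnormalised posteriors:
  P(Z=1)·f_1 = 0.11 × 0.136929 = 0.0150622
  P(Z=2)·f_2 = 0.17 × 0.00483879 = 0.000822594
  P(Z=3)·f_3 = 0.44 × 0.00386215 = 0.00169935
  P(Z=4)·f_4 = 0.28 × 0.00154245 = 0.000431887
Normaliser: 0.0150622 + 0.000822594 + 0.00169935 + 0.000431887 = 0.018016
P(Species 2 | the observation) ≈ 0.046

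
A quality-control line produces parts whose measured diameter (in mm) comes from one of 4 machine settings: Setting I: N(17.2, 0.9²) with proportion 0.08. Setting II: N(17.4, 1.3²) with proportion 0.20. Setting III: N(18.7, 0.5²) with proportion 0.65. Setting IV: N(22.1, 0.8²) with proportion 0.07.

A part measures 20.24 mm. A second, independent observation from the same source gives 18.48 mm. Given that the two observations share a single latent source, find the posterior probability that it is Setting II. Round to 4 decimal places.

The responsibility of component k is π_k f_k(x) divided by Σ_j π_j f_j(x).
Since both observations come from the same component, the likelihood for component k is f_k(x₁)·f_k(x₂).
  p_I = [(1/(0.9·√(2π)))·exp(−(20.24−17.2)²/(2·0.9²)) = 0.443269·exp(-5.70469) = 0.00147622] × [0.161228] = 0.000238008
  p_II = [(1/(1.3·√(2π)))·exp(−(20.24−17.4)²/(2·1.3²)) = 0.306879·exp(-2.38627) = 0.0282242] × [0.217318] = 0.00613364
  p_III = [(1/(0.5·√(2π)))·exp(−(20.24−18.7)²/(2·0.5²)) = 0.797885·exp(-4.74320) = 0.00695015] × [0.72427] = 0.00503379
  p_IV = [(1/(0.8·√(2π)))·exp(−(20.24−22.1)²/(2·0.8²)) = 0.498678·exp(-2.70281) = 0.0334198] × [1.78482e-05] = 5.96483e-07
Prior × likelihood for each component:
  π_I·p_I = 0.08 × 0.000238008 = 1.90407e-05
  π_II·p_II = 0.20 × 0.00613364 = 0.00122673
  π_III·p_III = 0.65 × 0.00503379 = 0.00327196
  π_IV·p_IV = 0.07 × 5.96483e-07 = 4.17538e-08
Normaliser: 1.90407e-05 + 0.00122673 + 0.00327196 + 4.17538e-08 = 0.00451777
P(Setting II | x₁, x₂) = 0.00122673 / 0.00451777 ≈ 0.2715

0.2715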